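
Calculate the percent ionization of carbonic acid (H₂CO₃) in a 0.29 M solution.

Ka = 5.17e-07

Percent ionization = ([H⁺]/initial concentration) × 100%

Using Ka equilibrium: x² + Ka×x - Ka×C = 0. Solving: [H⁺] = 3.8695e-04. Percent = (3.8695e-04/0.29) × 100

Percent ionization = 0.133%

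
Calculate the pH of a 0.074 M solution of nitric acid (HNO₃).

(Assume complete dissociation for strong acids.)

[H⁺] = 0.074 M for strong acid. pH = -log[H⁺] = -log(0.074)

pH = 1.13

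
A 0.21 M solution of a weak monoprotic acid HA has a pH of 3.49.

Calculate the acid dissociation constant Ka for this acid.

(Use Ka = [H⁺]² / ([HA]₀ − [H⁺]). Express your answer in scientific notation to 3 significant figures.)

[H⁺] = 10^(−pH) = 10^(−3.49) = 3.236e-04 M. For HA ⇌ H⁺ + A⁻, Ka = [H⁺][A⁻]/[HA] = [H⁺]² / ([HA]₀ − [H⁺]) = (3.236e-04)² / (0.21 − 3.236e-04) = 4.99e-07.

K_a = 4.99e-07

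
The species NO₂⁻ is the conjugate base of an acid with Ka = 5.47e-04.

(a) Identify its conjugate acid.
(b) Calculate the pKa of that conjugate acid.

(a) The conjugate acid is formed by adding one H⁺ to NO₂⁻, giving HNO₂. (b) pKa = -log(Ka) = -log(5.47e-04) = 3.26.

Conjugate acid: HNO₂; pK_a = 3.26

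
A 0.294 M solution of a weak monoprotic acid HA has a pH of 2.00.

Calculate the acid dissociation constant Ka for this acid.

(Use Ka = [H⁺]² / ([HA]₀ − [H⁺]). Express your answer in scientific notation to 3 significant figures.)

[H⁺] = 10^(−pH) = 10^(−2.00) = 1.000e-02 M. For HA ⇌ H⁺ + A⁻, Ka = [H⁺][A⁻]/[HA] = [H⁺]² / ([HA]₀ − [H⁺]) = (1.000e-02)² / (0.294 − 1.000e-02) = 3.52e-04.

K_a = 3.52e-04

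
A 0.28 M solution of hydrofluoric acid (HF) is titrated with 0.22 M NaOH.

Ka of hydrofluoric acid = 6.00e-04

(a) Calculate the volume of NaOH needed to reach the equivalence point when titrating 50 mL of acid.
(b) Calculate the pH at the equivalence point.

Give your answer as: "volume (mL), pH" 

moles acid = 0.28 × 50/1000 = 0.014 mol; V_base = moles/0.22 × 1000 = 63.6 mL. At equivalence only the conjugate base is present: [A⁻] = 0.014/0.114 = 1.2320e-01 M. Kb = Kw/Ka = 1.67e-11; [OH⁻] = √(Kb × [A⁻]) = 1.4329e-06; pOH = 5.84; pH = 14 - pOH = 8.16.

V = 63.6 mL, pH = 8.16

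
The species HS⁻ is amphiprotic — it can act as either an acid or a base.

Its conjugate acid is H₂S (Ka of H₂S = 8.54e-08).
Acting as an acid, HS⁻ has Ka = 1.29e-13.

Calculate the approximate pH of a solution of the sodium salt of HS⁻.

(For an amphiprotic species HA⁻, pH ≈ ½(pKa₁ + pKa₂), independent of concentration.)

pKa₁ = -log(8.54e-08) = 7.07; pKa₂ = -log(1.29e-13) = 12.89. For an amphiprotic species, pH ≈ ½(pKa₁ + pKa₂) = ½(7.07 + 12.89) = 9.98.

pH = 9.98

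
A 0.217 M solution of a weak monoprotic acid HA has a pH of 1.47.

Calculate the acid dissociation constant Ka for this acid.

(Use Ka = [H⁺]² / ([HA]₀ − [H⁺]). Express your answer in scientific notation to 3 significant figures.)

[H⁺] = 10^(−pH) = 10^(−1.47) = 3.388e-02 M. For HA ⇌ H⁺ + A⁻, Ka = [H⁺][A⁻]/[HA] = [H⁺]² / ([HA]₀ − [H⁺]) = (3.388e-02)² / (0.217 − 3.388e-02) = 6.27e-03.

K_a = 6.27e-03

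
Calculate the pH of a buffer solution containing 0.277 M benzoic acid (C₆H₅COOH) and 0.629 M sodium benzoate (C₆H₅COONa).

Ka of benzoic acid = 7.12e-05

pKa = -log(7.12e-05) = 4.15. pH = pKa + log([A⁻]/[HA]) = 4.15 + log(0.629/0.277)

pH = 4.50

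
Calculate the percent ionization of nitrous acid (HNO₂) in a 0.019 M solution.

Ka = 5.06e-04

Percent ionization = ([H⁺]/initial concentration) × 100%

Using Ka equilibrium: x² + Ka×x - Ka×C = 0. Solving: [H⁺] = 2.8579e-03. Percent = (2.8579e-03/0.019) × 100

Percent ionization = 15%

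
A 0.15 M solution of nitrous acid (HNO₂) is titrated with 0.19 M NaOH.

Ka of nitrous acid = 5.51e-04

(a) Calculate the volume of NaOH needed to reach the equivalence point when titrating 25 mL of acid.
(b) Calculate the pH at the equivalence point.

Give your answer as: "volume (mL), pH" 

moles acid = 0.15 × 25/1000 = 0.00375 mol; V_base = moles/0.19 × 1000 = 19.7 mL. At equivalence only the conjugate base is present: [A⁻] = 0.00375/0.045 = 8.3824e-02 M. Kb = Kw/Ka = 1.81e-11; [OH⁻] = √(Kb × [A⁻]) = 1.2334e-06; pOH = 5.91; pH = 14 - pOH = 8.09.

V = 19.7 mL, pH = 8.09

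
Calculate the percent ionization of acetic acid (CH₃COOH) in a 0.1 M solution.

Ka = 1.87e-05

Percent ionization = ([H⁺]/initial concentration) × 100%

Using Ka equilibrium: x² + Ka×x - Ka×C = 0. Solving: [H⁺] = 1.3582e-03. Percent = (1.3582e-03/0.1) × 100

Percent ionization = 1.36%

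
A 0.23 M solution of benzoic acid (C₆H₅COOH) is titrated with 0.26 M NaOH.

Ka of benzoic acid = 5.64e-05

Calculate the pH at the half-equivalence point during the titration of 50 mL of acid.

At half-equivalence [HA] = [A⁻], so Henderson-Hasselbalch gives pH = pKa = -log(5.64e-05) = 4.25.

pH = pKa = 4.25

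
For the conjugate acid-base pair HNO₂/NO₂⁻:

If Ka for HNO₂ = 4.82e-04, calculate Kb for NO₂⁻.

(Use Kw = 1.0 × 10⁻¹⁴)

For a conjugate pair Ka × Kb = Kw, so Kb = Kw/Ka = 1.0 × 10⁻¹⁴ / 4.82e-04 = 2.07e-11.

K_b = 2.07e-11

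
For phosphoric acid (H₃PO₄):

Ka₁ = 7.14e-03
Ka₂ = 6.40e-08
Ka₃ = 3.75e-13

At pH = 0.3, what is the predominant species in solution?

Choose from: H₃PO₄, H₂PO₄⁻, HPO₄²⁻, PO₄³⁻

pKa₁ = 2.15, pKa₂ = 7.19, pKa₃ = 12.43. For a polyprotic acid the predominant species crosses at each pKa: below pKa_n the protonated form dominates, above it the deprotonated form does. At pH = 0.3, the predominant species is H₃PO₄.

H₃PO₄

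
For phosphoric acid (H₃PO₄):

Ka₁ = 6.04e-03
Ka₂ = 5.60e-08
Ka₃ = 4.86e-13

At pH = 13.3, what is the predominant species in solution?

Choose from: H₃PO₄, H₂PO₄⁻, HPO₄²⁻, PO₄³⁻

pKa₁ = 2.22, pKa₂ = 7.25, pKa₃ = 12.31. For a polyprotic acid the predominant species crosses at each pKa: below pKa_n the protonated form dominates, above it the deprotonated form does. At pH = 13.3, the predominant species is PO₄³⁻.

PO₄³⁻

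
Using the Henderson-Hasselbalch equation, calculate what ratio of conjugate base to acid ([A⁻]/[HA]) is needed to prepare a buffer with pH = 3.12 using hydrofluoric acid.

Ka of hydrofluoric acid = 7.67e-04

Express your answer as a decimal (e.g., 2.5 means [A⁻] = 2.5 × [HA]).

pKa = -log(7.67e-04) = 3.1152. pH = pKa + log([A⁻]/[HA]), so log([A⁻]/[HA]) = pH − pKa = 3.12 − 3.1152 = 0.0048. [A⁻]/[HA] = 10^(0.0048) = 1.01

[A⁻]/[HA] = 1.01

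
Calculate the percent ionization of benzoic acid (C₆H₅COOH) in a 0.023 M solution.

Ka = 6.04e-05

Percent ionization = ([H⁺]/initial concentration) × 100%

Using Ka equilibrium: x² + Ka×x - Ka×C = 0. Solving: [H⁺] = 1.1488e-03. Percent = (1.1488e-03/0.023) × 100

Percent ionization = 4.99%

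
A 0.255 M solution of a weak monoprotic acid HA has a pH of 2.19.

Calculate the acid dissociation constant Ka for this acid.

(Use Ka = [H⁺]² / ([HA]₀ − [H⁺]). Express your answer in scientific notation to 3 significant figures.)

[H⁺] = 10^(−pH) = 10^(−2.19) = 6.457e-03 M. For HA ⇌ H⁺ + A⁻, Ka = [H⁺][A⁻]/[HA] = [H⁺]² / ([HA]₀ − [H⁺]) = (6.457e-03)² / (0.255 − 6.457e-03) = 1.68e-04.

K_a = 1.68e-04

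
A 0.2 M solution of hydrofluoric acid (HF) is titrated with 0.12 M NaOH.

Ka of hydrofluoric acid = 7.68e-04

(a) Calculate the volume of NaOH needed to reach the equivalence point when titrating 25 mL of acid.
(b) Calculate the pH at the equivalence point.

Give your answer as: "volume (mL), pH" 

moles acid = 0.2 × 25/1000 = 0.005 mol; V_base = moles/0.12 × 1000 = 41.7 mL. At equivalence only the conjugate base is present: [A⁻] = 0.005/0.067 = 7.5000e-02 M. Kb = Kw/Ka = 1.30e-11; [OH⁻] = √(Kb × [A⁻]) = 9.8821e-07; pOH = 6.01; pH = 14 - pOH = 7.99.

V = 41.7 mL, pH = 7.99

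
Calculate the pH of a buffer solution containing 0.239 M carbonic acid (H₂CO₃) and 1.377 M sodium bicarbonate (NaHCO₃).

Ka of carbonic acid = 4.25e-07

pKa = -log(4.25e-07) = 6.37. pH = pKa + log([A⁻]/[HA]) = 6.37 + log(1.377/0.239)

pH = 7.13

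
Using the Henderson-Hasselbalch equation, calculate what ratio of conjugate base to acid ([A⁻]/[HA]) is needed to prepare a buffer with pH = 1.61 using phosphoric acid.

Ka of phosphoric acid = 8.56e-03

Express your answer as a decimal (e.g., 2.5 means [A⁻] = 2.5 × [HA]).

pKa = -log(8.56e-03) = 2.0675. pH = pKa + log([A⁻]/[HA]), so log([A⁻]/[HA]) = pH − pKa = 1.61 − 2.0675 = -0.4575. [A⁻]/[HA] = 10^(-0.4575) = 0.349

[A⁻]/[HA] = 0.349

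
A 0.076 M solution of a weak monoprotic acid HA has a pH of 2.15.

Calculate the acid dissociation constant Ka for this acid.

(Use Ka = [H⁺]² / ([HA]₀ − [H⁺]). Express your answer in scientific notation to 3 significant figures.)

[H⁺] = 10^(−pH) = 10^(−2.15) = 7.079e-03 M. For HA ⇌ H⁺ + A⁻, Ka = [H⁺][A⁻]/[HA] = [H⁺]² / ([HA]₀ − [H⁺]) = (7.079e-03)² / (0.076 − 7.079e-03) = 7.27e-04.

K_a = 7.27e-04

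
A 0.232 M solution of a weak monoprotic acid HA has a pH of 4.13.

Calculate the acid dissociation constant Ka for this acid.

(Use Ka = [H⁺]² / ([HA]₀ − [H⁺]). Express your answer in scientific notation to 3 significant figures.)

[H⁺] = 10^(−pH) = 10^(−4.13) = 7.413e-05 M. For HA ⇌ H⁺ + A⁻, Ka = [H⁺][A⁻]/[HA] = [H⁺]² / ([HA]₀ − [H⁺]) = (7.413e-05)² / (0.232 − 7.413e-05) = 2.37e-08.

K_a = 2.37e-08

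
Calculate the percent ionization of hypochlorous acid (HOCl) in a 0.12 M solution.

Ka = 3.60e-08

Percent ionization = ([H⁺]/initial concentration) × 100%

Using Ka equilibrium: x² + Ka×x - Ka×C = 0. Solving: [H⁺] = 6.5709e-05. Percent = (6.5709e-05/0.12) × 100

Percent ionization = 0.0548%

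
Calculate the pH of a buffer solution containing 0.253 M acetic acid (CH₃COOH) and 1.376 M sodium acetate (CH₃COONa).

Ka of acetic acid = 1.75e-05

pKa = -log(1.75e-05) = 4.76. pH = pKa + log([A⁻]/[HA]) = 4.76 + log(1.376/0.253)

pH = 5.49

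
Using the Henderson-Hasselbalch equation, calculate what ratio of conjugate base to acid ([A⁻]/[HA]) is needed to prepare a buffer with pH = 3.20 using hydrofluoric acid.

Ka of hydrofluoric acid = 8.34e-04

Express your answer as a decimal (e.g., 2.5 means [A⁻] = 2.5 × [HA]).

pKa = -log(8.34e-04) = 3.0788. pH = pKa + log([A⁻]/[HA]), so log([A⁻]/[HA]) = pH − pKa = 3.20 − 3.0788 = 0.1212. [A⁻]/[HA] = 10^(0.1212) = 1.32

[A⁻]/[HA] = 1.32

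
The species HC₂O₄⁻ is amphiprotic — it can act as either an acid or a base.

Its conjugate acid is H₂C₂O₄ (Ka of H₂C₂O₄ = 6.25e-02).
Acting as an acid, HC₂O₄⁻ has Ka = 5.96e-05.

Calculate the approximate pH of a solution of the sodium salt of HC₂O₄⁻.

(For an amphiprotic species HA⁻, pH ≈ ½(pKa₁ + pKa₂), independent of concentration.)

pKa₁ = -log(6.25e-02) = 1.20; pKa₂ = -log(5.96e-05) = 4.22. For an amphiprotic species, pH ≈ ½(pKa₁ + pKa₂) = ½(1.20 + 4.22) = 2.71.

pH = 2.71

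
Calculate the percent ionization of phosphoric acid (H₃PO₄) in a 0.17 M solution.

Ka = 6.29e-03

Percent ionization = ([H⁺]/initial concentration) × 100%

Using Ka equilibrium: x² + Ka×x - Ka×C = 0. Solving: [H⁺] = 2.9706e-02. Percent = (2.9706e-02/0.17) × 100

Percent ionization = 17.5%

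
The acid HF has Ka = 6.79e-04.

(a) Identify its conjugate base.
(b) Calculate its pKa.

(a) The conjugate base is formed by removing one H⁺ from HF, giving F⁻. (b) pKa = -log(Ka) = -log(6.79e-04) = 3.17.

Conjugate base: F⁻; pK_a = 3.17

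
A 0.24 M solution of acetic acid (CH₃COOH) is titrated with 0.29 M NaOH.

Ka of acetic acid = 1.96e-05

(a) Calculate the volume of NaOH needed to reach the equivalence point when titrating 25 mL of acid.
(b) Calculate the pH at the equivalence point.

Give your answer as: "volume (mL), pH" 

moles acid = 0.24 × 25/1000 = 0.006 mol; V_base = moles/0.29 × 1000 = 20.7 mL. At equivalence only the conjugate base is present: [A⁻] = 0.006/0.046 = 1.3132e-01 M. Kb = Kw/Ka = 5.10e-10; [OH⁻] = √(Kb × [A⁻]) = 8.1854e-06; pOH = 5.09; pH = 14 - pOH = 8.91.

V = 20.7 mL, pH = 8.91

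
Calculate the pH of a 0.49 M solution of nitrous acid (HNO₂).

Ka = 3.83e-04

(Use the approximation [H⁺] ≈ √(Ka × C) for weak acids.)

[H⁺] = √(Ka × C) = √(3.83e-04 × 0.49) = 1.3699e-02. pH = -log(1.3699e-02)

pH = 1.86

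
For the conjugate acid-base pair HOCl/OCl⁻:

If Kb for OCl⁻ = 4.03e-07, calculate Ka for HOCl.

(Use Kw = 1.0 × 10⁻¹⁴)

For a conjugate pair Ka × Kb = Kw, so Ka = Kw/Kb = 1.0 × 10⁻¹⁴ / 4.03e-07 = 2.48e-08.

K_a = 2.48e-08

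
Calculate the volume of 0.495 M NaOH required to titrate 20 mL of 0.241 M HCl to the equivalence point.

At equivalence: moles acid = moles base. moles HCl = 0.241 × 20/1000 = 0.00482 mol. V_base = moles / 0.495 × 1000 = 9.7 mL.

V_{base} = 9.7 mL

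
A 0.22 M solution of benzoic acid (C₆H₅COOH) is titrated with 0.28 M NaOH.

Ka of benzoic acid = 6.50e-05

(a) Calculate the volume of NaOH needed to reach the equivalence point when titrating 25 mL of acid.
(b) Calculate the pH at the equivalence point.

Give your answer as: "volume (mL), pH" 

moles acid = 0.22 × 25/1000 = 0.0055 mol; V_base = moles/0.28 × 1000 = 19.6 mL. At equivalence only the conjugate base is present: [A⁻] = 0.0055/0.045 = 1.2320e-01 M. Kb = Kw/Ka = 1.54e-10; [OH⁻] = √(Kb × [A⁻]) = 4.3536e-06; pOH = 5.36; pH = 14 - pOH = 8.64.

V = 19.6 mL, pH = 8.64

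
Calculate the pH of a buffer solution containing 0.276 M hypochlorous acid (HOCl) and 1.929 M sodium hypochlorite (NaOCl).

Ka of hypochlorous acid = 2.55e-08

pKa = -log(2.55e-08) = 7.59. pH = pKa + log([A⁻]/[HA]) = 7.59 + log(1.929/0.276)

pH = 8.44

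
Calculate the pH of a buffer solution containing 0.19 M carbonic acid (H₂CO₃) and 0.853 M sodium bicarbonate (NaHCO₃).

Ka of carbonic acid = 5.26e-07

pKa = -log(5.26e-07) = 6.28. pH = pKa + log([A⁻]/[HA]) = 6.28 + log(0.853/0.19)

pH = 6.93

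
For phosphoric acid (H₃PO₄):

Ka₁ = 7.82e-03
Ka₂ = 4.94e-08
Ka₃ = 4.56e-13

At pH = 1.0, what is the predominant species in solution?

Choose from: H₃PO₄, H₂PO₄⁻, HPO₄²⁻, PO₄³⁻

pKa₁ = 2.11, pKa₂ = 7.31, pKa₃ = 12.34. For a polyprotic acid the predominant species crosses at each pKa: below pKa_n the protonated form dominates, above it the deprotonated form does. At pH = 1.0, the predominant species is H₃PO₄.

H₃PO₄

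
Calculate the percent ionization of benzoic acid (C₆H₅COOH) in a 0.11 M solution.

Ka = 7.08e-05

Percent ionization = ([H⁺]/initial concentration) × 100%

Using Ka equilibrium: x² + Ka×x - Ka×C = 0. Solving: [H⁺] = 2.7555e-03. Percent = (2.7555e-03/0.11) × 100

Percent ionization = 2.51%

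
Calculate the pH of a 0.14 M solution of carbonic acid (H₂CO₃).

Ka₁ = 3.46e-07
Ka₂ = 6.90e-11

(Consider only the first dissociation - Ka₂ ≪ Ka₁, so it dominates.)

First dissociation dominates. From Ka₁ = [H⁺][HA⁻]/[H₂A], x² + Ka₁·x − Ka₁·C = 0 with C = 0.14 M and Ka₁ = 3.46e-07. Solving: [H⁺] = (−Ka₁ + √(Ka₁² + 4·Ka₁·C)) / 2 = 2.1992e-04 M. pH = -log(2.1992e-04) = 3.66.

pH = 3.66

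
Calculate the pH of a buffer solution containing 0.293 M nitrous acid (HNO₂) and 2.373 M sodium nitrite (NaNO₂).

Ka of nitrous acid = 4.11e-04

pKa = -log(4.11e-04) = 3.39. pH = pKa + log([A⁻]/[HA]) = 3.39 + log(2.373/0.293)

pH = 4.29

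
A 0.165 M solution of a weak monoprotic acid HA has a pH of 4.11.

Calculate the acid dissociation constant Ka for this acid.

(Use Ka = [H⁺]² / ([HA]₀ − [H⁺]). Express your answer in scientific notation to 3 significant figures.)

[H⁺] = 10^(−pH) = 10^(−4.11) = 7.762e-05 M. For HA ⇌ H⁺ + A⁻, Ka = [H⁺][A⁻]/[HA] = [H⁺]² / ([HA]₀ − [H⁺]) = (7.762e-05)² / (0.165 − 7.762e-05) = 3.65e-08.

K_a = 3.65e-08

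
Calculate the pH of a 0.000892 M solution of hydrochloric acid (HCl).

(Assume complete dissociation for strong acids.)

[H⁺] = 0.000892 M for strong acid. pH = -log[H⁺] = -log(0.000892)

pH = 3.05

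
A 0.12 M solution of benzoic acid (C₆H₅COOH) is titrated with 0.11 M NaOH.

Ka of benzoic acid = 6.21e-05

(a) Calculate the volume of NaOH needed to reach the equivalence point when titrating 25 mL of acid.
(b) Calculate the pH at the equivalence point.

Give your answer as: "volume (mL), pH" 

moles acid = 0.12 × 25/1000 = 0.003 mol; V_base = moles/0.11 × 1000 = 27.3 mL. At equivalence only the conjugate base is present: [A⁻] = 0.003/0.052 = 5.7391e-02 M. Kb = Kw/Ka = 1.61e-10; [OH⁻] = √(Kb × [A⁻]) = 3.0400e-06; pOH = 5.52; pH = 14 - pOH = 8.48.

V = 27.3 mL, pH = 8.48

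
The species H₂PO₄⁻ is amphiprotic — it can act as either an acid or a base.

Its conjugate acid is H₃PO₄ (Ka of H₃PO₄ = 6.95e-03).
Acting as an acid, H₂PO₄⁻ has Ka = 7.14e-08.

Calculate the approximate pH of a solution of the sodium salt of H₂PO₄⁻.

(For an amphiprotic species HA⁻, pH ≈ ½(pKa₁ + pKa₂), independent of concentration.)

pKa₁ = -log(6.95e-03) = 2.16; pKa₂ = -log(7.14e-08) = 7.15. For an amphiprotic species, pH ≈ ½(pKa₁ + pKa₂) = ½(2.16 + 7.15) = 4.65.

pH = 4.65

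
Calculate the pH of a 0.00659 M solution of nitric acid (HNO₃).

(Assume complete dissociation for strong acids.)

[H⁺] = 0.00659 M for strong acid. pH = -log[H⁺] = -log(0.00659)

pH = 2.18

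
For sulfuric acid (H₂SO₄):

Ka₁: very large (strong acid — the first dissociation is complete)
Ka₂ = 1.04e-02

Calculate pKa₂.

pKa₂ = -log(Ka₂) = -log(1.04e-02) = 1.98.

pK_{a2} = 1.98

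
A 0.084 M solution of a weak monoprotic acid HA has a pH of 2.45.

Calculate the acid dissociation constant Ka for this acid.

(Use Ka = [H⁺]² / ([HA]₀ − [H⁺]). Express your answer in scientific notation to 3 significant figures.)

[H⁺] = 10^(−pH) = 10^(−2.45) = 3.548e-03 M. For HA ⇌ H⁺ + A⁻, Ka = [H⁺][A⁻]/[HA] = [H⁺]² / ([HA]₀ − [H⁺]) = (3.548e-03)² / (0.084 − 3.548e-03) = 1.56e-04.

K_a = 1.56e-04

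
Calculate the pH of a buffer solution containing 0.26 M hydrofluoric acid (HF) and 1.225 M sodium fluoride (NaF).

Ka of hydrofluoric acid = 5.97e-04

pKa = -log(5.97e-04) = 3.22. pH = pKa + log([A⁻]/[HA]) = 3.22 + log(1.225/0.26)

pH = 3.90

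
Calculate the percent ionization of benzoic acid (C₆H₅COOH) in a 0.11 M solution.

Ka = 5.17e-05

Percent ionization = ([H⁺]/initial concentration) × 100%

Using Ka equilibrium: x² + Ka×x - Ka×C = 0. Solving: [H⁺] = 2.3590e-03. Percent = (2.3590e-03/0.11) × 100

Percent ionization = 2.14%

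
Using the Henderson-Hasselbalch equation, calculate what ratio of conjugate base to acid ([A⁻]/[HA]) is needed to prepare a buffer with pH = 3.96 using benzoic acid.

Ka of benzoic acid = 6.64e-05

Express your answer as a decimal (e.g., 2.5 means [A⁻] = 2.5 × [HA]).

pKa = -log(6.64e-05) = 4.1778. pH = pKa + log([A⁻]/[HA]), so log([A⁻]/[HA]) = pH − pKa = 3.96 − 4.1778 = -0.2178. [A⁻]/[HA] = 10^(-0.2178) = 0.606

[A⁻]/[HA] = 0.606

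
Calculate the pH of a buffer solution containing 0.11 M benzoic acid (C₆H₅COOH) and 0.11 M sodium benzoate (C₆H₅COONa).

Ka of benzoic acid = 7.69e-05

pKa = -log(7.69e-05) = 4.11. pH = pKa + log([A⁻]/[HA]) = 4.11 + log(0.11/0.11)

pH = 4.11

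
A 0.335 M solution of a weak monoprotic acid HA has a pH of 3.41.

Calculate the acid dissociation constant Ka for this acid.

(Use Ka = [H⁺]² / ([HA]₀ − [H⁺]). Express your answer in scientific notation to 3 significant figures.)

[H⁺] = 10^(−pH) = 10^(−3.41) = 3.890e-04 M. For HA ⇌ H⁺ + A⁻, Ka = [H⁺][A⁻]/[HA] = [H⁺]² / ([HA]₀ − [H⁺]) = (3.890e-04)² / (0.335 − 3.890e-04) = 4.52e-07.

K_a = 4.52e-07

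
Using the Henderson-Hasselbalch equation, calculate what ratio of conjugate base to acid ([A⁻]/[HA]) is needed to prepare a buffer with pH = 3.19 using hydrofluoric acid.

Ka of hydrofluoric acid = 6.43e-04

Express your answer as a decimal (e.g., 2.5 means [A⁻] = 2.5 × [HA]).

pKa = -log(6.43e-04) = 3.1918. pH = pKa + log([A⁻]/[HA]), so log([A⁻]/[HA]) = pH − pKa = 3.19 − 3.1918 = -0.0018. [A⁻]/[HA] = 10^(-0.0018) = 0.996

[A⁻]/[HA] = 0.996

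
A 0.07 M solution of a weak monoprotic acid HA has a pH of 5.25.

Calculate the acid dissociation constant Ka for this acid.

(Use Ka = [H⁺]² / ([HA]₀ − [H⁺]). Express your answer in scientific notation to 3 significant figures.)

[H⁺] = 10^(−pH) = 10^(−5.25) = 5.623e-06 M. For HA ⇌ H⁺ + A⁻, Ka = [H⁺][A⁻]/[HA] = [H⁺]² / ([HA]₀ − [H⁺]) = (5.623e-06)² / (0.07 − 5.623e-06) = 4.52e-10.

K_a = 4.52e-10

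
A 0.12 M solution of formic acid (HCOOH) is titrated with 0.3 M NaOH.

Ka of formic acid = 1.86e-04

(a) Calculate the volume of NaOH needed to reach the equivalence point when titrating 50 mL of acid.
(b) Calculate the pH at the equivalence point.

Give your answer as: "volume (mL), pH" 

moles acid = 0.12 × 50/1000 = 0.006 mol; V_base = moles/0.3 × 1000 = 20.0 mL. At equivalence only the conjugate base is present: [A⁻] = 0.006/0.070 = 8.5714e-02 M. Kb = Kw/Ka = 5.38e-11; [OH⁻] = √(Kb × [A⁻]) = 2.1467e-06; pOH = 5.67; pH = 14 - pOH = 8.33.

V = 20.0 mL, pH = 8.33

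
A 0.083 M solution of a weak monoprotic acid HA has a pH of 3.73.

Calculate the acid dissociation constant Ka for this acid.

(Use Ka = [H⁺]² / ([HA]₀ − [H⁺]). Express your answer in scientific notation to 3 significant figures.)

[H⁺] = 10^(−pH) = 10^(−3.73) = 1.862e-04 M. For HA ⇌ H⁺ + A⁻, Ka = [H⁺][A⁻]/[HA] = [H⁺]² / ([HA]₀ − [H⁺]) = (1.862e-04)² / (0.083 − 1.862e-04) = 4.19e-07.

K_a = 4.19e-07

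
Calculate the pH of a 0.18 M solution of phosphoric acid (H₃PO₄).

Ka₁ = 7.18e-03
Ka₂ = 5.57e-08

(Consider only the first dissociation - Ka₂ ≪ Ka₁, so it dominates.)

First dissociation dominates. From Ka₁ = [H⁺][HA⁻]/[H₂A], x² + Ka₁·x − Ka₁·C = 0 with C = 0.18 M and Ka₁ = 7.18e-03. Solving: [H⁺] = (−Ka₁ + √(Ka₁² + 4·Ka₁·C)) / 2 = 3.2539e-02 M. pH = -log(3.2539e-02) = 1.49.

pH = 1.49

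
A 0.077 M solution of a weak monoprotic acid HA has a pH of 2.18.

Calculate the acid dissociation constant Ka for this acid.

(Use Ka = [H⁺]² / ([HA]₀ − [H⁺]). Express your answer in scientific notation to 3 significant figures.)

[H⁺] = 10^(−pH) = 10^(−2.18) = 6.607e-03 M. For HA ⇌ H⁺ + A⁻, Ka = [H⁺][A⁻]/[HA] = [H⁺]² / ([HA]₀ − [H⁺]) = (6.607e-03)² / (0.077 − 6.607e-03) = 6.20e-04.

K_a = 6.20e-04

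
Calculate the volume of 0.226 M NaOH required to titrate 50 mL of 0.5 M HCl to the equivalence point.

At equivalence: moles acid = moles base. moles HCl = 0.5 × 50/1000 = 0.025 mol. V_base = moles / 0.226 × 1000 = 110.6 mL.

V_{base} = 110.6 mL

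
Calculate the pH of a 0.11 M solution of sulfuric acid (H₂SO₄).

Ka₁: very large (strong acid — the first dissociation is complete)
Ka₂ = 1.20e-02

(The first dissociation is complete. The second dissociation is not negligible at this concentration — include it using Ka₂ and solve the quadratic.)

First dissociation is complete: [H⁺]₀ = [HSO₄⁻]₀ = C = 0.11 M. Second dissociation HSO₄⁻ ⇌ H⁺ + SO₄²⁻: let x = [SO₄²⁻]. Ka₂ = (C + x)·x / (C − x) = 1.20e-02 → x² + (C + Ka₂)·x − Ka₂·C = 0 → x² + 0.12200·x − 1.320e-03 = 0. x = (−0.12200 + √(0.12200² + 4 × 1.320e-03)) / 2 = 1.0000e-02 M. [H⁺] = C + x = 0.11 + 1.0000e-02 = 1.2000e-01 M. pH = -log(1.2000e-01) = 0.92.

pH = 0.92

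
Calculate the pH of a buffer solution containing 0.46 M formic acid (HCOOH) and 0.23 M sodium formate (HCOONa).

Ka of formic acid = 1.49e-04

pKa = -log(1.49e-04) = 3.83. pH = pKa + log([A⁻]/[HA]) = 3.83 + log(0.23/0.46)

pH = 3.53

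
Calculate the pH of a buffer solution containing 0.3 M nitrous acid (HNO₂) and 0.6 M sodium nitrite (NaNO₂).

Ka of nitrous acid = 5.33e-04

pKa = -log(5.33e-04) = 3.27. pH = pKa + log([A⁻]/[HA]) = 3.27 + log(0.6/0.3)

pH = 3.57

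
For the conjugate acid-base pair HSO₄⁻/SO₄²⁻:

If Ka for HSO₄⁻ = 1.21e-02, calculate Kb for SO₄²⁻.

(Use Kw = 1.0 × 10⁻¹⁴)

For a conjugate pair Ka × Kb = Kw, so Kb = Kw/Ka = 1.0 × 10⁻¹⁴ / 1.21e-02 = 8.26e-13.

K_b = 8.26e-13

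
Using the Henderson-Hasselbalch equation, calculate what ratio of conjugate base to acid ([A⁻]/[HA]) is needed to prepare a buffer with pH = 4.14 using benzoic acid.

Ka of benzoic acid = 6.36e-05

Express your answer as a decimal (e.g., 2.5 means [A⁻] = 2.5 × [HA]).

pKa = -log(6.36e-05) = 4.1965. pH = pKa + log([A⁻]/[HA]), so log([A⁻]/[HA]) = pH − pKa = 4.14 − 4.1965 = -0.0565. [A⁻]/[HA] = 10^(-0.0565) = 0.878

[A⁻]/[HA] = 0.878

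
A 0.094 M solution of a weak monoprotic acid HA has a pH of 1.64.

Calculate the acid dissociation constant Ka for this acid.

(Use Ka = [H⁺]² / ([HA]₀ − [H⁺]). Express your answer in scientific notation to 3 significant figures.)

[H⁺] = 10^(−pH) = 10^(−1.64) = 2.291e-02 M. For HA ⇌ H⁺ + A⁻, Ka = [H⁺][A⁻]/[HA] = [H⁺]² / ([HA]₀ − [H⁺]) = (2.291e-02)² / (0.094 − 2.291e-02) = 7.38e-03.

K_a = 7.38e-03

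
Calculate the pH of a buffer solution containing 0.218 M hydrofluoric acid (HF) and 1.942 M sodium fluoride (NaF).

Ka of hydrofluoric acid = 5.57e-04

pKa = -log(5.57e-04) = 3.25. pH = pKa + log([A⁻]/[HA]) = 3.25 + log(1.942/0.218)

pH = 4.20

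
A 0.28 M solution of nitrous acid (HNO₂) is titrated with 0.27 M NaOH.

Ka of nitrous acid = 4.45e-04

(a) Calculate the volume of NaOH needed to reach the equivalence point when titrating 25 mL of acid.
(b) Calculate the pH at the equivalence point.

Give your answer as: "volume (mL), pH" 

moles acid = 0.28 × 25/1000 = 0.007 mol; V_base = moles/0.27 × 1000 = 25.9 mL. At equivalence only the conjugate base is present: [A⁻] = 0.007/0.051 = 1.3745e-01 M. Kb = Kw/Ka = 2.25e-11; [OH⁻] = √(Kb × [A⁻]) = 1.7575e-06; pOH = 5.76; pH = 14 - pOH = 8.24.

V = 25.9 mL, pH = 8.24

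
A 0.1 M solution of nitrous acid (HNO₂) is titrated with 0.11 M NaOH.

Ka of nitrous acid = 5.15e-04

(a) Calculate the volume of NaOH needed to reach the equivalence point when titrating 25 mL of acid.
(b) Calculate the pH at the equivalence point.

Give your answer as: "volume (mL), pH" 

moles acid = 0.1 × 25/1000 = 0.0025 mol; V_base = moles/0.11 × 1000 = 22.7 mL. At equivalence only the conjugate base is present: [A⁻] = 0.0025/0.048 = 5.2381e-02 M. Kb = Kw/Ka = 1.94e-11; [OH⁻] = √(Kb × [A⁻]) = 1.0085e-06; pOH = 6.00; pH = 14 - pOH = 8.00.

V = 22.7 mL, pH = 8.00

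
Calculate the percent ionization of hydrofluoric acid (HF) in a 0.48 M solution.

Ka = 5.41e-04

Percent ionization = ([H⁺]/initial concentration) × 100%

Using Ka equilibrium: x² + Ka×x - Ka×C = 0. Solving: [H⁺] = 1.5846e-02. Percent = (1.5846e-02/0.48) × 100

Percent ionization = 3.3%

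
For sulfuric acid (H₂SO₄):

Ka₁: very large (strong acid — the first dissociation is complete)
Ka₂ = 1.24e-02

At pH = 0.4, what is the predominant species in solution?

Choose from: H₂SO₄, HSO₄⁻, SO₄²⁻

The first dissociation is complete, so H₂SO₄ itself is never the predominant species in water; pKa₂ = -log(1.24e-02) = 1.91. For a polyprotic acid the predominant species crosses at each pKa: below pKa_n the protonated form dominates, above it the deprotonated form does. At pH = 0.4, the predominant species is HSO₄⁻.

HSO₄⁻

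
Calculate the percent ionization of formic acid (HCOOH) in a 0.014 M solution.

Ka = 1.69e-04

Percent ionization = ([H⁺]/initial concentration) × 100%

Using Ka equilibrium: x² + Ka×x - Ka×C = 0. Solving: [H⁺] = 1.4560e-03. Percent = (1.4560e-03/0.014) × 100

Percent ionization = 10.4%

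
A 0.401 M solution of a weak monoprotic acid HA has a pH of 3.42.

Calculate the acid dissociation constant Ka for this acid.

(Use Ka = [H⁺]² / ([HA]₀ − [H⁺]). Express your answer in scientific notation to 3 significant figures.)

[H⁺] = 10^(−pH) = 10^(−3.42) = 3.802e-04 M. For HA ⇌ H⁺ + A⁻, Ka = [H⁺][A⁻]/[HA] = [H⁺]² / ([HA]₀ − [H⁺]) = (3.802e-04)² / (0.401 − 3.802e-04) = 3.61e-07.

K_a = 3.61e-07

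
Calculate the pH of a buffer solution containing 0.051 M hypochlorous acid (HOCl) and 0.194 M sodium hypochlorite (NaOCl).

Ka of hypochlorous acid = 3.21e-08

pKa = -log(3.21e-08) = 7.49. pH = pKa + log([A⁻]/[HA]) = 7.49 + log(0.194/0.051)

pH = 8.07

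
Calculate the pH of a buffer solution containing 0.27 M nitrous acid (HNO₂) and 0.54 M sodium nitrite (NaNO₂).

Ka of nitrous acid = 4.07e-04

pKa = -log(4.07e-04) = 3.39. pH = pKa + log([A⁻]/[HA]) = 3.39 + log(0.54/0.27)

pH = 3.69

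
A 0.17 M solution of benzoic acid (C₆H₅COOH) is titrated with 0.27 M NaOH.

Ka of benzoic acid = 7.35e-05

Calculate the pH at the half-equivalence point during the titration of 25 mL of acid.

At half-equivalence [HA] = [A⁻], so Henderson-Hasselbalch gives pH = pKa = -log(7.35e-05) = 4.13.

pH = pKa = 4.13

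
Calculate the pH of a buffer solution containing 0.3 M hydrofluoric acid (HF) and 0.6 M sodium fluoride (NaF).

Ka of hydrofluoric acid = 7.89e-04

pKa = -log(7.89e-04) = 3.10. pH = pKa + log([A⁻]/[HA]) = 3.10 + log(0.6/0.3)

pH = 3.40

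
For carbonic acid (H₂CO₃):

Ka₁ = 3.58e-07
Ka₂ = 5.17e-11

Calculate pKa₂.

pKa₂ = -log(Ka₂) = -log(5.17e-11) = 10.29.

pK_{a2} = 10.29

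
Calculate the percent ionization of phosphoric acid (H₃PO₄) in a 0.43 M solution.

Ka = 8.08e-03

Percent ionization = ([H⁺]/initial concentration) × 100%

Using Ka equilibrium: x² + Ka×x - Ka×C = 0. Solving: [H⁺] = 5.5042e-02. Percent = (5.5042e-02/0.43) × 100

Percent ionization = 12.8%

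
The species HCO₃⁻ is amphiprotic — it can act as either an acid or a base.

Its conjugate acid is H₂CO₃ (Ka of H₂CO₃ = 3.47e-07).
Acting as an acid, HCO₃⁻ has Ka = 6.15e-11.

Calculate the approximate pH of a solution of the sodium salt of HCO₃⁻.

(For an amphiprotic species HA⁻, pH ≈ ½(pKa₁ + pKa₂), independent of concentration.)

pKa₁ = -log(3.47e-07) = 6.46; pKa₂ = -log(6.15e-11) = 10.21. For an amphiprotic species, pH ≈ ½(pKa₁ + pKa₂) = ½(6.46 + 10.21) = 8.34.

pH = 8.34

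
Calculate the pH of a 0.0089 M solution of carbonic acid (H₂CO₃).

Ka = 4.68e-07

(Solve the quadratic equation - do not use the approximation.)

x² + Ka×x - Ka×C = 0. Using quadratic formula: [H⁺] = 6.4305e-05

pH = 4.19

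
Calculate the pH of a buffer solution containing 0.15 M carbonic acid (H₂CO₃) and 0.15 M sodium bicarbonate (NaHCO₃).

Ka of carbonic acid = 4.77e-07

pKa = -log(4.77e-07) = 6.32. pH = pKa + log([A⁻]/[HA]) = 6.32 + log(0.15/0.15)

pH = 6.32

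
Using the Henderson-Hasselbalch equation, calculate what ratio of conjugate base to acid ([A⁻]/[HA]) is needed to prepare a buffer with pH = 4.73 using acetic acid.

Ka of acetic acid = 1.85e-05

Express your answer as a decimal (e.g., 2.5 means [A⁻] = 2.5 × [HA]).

pKa = -log(1.85e-05) = 4.7328. pH = pKa + log([A⁻]/[HA]), so log([A⁻]/[HA]) = pH − pKa = 4.73 − 4.7328 = -0.0028. [A⁻]/[HA] = 10^(-0.0028) = 0.994

[A⁻]/[HA] = 0.994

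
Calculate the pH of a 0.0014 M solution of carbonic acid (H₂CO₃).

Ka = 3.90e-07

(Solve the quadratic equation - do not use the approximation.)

x² + Ka×x - Ka×C = 0. Using quadratic formula: [H⁺] = 2.3172e-05

pH = 4.64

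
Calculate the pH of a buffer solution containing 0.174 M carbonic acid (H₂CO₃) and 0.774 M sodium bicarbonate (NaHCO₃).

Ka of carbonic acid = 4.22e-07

pKa = -log(4.22e-07) = 6.37. pH = pKa + log([A⁻]/[HA]) = 6.37 + log(0.774/0.174)

pH = 7.02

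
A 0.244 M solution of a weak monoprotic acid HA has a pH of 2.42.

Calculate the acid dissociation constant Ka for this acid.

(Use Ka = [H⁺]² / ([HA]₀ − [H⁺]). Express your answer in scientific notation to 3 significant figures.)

[H⁺] = 10^(−pH) = 10^(−2.42) = 3.802e-03 M. For HA ⇌ H⁺ + A⁻, Ka = [H⁺][A⁻]/[HA] = [H⁺]² / ([HA]₀ − [H⁺]) = (3.802e-03)² / (0.244 − 3.802e-03) = 6.02e-05.

K_a = 6.02e-05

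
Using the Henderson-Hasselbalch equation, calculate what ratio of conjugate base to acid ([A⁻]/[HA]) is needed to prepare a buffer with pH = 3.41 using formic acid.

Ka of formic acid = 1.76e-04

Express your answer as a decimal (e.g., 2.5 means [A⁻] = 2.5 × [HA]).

pKa = -log(1.76e-04) = 3.7545. pH = pKa + log([A⁻]/[HA]), so log([A⁻]/[HA]) = pH − pKa = 3.41 − 3.7545 = -0.3445. [A⁻]/[HA] = 10^(-0.3445) = 0.452

[A⁻]/[HA] = 0.452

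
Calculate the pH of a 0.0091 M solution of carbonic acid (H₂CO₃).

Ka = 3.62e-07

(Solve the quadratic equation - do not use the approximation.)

x² + Ka×x - Ka×C = 0. Using quadratic formula: [H⁺] = 5.7214e-05

pH = 4.24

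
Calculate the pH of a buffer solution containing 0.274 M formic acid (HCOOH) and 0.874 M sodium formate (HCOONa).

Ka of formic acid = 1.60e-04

pKa = -log(1.60e-04) = 3.80. pH = pKa + log([A⁻]/[HA]) = 3.80 + log(0.874/0.274)

pH = 4.30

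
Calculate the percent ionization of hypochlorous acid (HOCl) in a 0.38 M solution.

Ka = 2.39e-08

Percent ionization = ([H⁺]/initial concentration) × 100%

Using Ka equilibrium: x² + Ka×x - Ka×C = 0. Solving: [H⁺] = 9.5288e-05. Percent = (9.5288e-05/0.38) × 100

Percent ionization = 0.0251%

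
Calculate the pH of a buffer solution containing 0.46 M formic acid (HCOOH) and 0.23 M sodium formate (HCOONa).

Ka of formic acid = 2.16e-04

pKa = -log(2.16e-04) = 3.67. pH = pKa + log([A⁻]/[HA]) = 3.67 + log(0.23/0.46)

pH = 3.36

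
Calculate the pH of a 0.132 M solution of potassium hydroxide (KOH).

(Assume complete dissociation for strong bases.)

[OH⁻] = 0.132 M for strong base. pOH = -log[OH⁻] = 0.88, pH = 14 - pOH

pH = 13.12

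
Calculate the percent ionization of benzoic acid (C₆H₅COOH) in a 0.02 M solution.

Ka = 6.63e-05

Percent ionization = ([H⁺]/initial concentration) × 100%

Using Ka equilibrium: x² + Ka×x - Ka×C = 0. Solving: [H⁺] = 1.1188e-03. Percent = (1.1188e-03/0.02) × 100

Percent ionization = 5.59%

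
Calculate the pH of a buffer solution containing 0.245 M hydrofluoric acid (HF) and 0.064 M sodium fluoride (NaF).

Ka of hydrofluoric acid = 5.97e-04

pKa = -log(5.97e-04) = 3.22. pH = pKa + log([A⁻]/[HA]) = 3.22 + log(0.064/0.245)

pH = 2.64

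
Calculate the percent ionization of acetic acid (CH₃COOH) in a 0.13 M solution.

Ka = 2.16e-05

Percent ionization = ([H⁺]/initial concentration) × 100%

Using Ka equilibrium: x² + Ka×x - Ka×C = 0. Solving: [H⁺] = 1.6649e-03. Percent = (1.6649e-03/0.13) × 100

Percent ionization = 1.28%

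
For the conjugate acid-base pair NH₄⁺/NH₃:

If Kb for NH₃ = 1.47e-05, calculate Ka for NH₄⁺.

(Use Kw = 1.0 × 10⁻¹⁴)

For a conjugate pair Ka × Kb = Kw, so Ka = Kw/Kb = 1.0 × 10⁻¹⁴ / 1.47e-05 = 6.80e-10.

K_a = 6.80e-10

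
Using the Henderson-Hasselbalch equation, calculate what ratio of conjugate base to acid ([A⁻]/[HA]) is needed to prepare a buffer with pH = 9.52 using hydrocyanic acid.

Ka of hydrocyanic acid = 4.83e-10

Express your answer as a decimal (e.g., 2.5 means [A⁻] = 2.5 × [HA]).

pKa = -log(4.83e-10) = 9.3161. pH = pKa + log([A⁻]/[HA]), so log([A⁻]/[HA]) = pH − pKa = 9.52 − 9.3161 = 0.2039. [A⁻]/[HA] = 10^(0.2039) = 1.60

[A⁻]/[HA] = 1.60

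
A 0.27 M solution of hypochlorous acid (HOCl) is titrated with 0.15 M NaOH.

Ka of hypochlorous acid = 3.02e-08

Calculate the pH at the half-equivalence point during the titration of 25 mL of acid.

At half-equivalence [HA] = [A⁻], so Henderson-Hasselbalch gives pH = pKa = -log(3.02e-08) = 7.52.

pH = pKa = 7.52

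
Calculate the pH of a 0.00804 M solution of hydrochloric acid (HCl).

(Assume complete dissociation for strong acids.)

[H⁺] = 0.00804 M for strong acid. pH = -log[H⁺] = -log(0.00804)

pH = 2.09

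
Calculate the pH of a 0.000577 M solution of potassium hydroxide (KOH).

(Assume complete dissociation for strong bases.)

[OH⁻] = 0.000577 M for strong base. pOH = -log[OH⁻] = 3.24, pH = 14 - pOH

pH = 10.76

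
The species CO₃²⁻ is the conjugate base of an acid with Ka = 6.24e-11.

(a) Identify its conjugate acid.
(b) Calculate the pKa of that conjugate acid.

(a) The conjugate acid is formed by adding one H⁺ to CO₃²⁻, giving HCO₃⁻. (b) pKa = -log(Ka) = -log(6.24e-11) = 10.20.

Conjugate acid: HCO₃⁻; pK_a = 10.20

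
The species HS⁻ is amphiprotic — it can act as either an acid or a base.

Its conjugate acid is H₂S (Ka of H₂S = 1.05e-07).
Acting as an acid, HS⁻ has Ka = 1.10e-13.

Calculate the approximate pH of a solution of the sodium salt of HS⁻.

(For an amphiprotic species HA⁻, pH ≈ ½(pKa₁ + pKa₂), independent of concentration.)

pKa₁ = -log(1.05e-07) = 6.98; pKa₂ = -log(1.10e-13) = 12.96. For an amphiprotic species, pH ≈ ½(pKa₁ + pKa₂) = ½(6.98 + 12.96) = 9.97.

pH = 9.97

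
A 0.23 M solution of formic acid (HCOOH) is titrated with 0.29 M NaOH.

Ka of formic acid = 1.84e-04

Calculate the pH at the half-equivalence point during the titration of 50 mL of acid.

At half-equivalence [HA] = [A⁻], so Henderson-Hasselbalch gives pH = pKa = -log(1.84e-04) = 3.74.

pH = pKa = 3.74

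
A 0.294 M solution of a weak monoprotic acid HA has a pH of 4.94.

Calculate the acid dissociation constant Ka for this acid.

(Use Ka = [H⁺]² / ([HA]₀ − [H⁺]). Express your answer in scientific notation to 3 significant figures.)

[H⁺] = 10^(−pH) = 10^(−4.94) = 1.148e-05 M. For HA ⇌ H⁺ + A⁻, Ka = [H⁺][A⁻]/[HA] = [H⁺]² / ([HA]₀ − [H⁺]) = (1.148e-05)² / (0.294 − 1.148e-05) = 4.48e-10.

K_a = 4.48e-10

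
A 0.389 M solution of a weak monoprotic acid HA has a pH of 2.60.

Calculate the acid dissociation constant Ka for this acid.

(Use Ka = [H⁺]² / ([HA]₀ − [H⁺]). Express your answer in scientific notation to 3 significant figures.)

[H⁺] = 10^(−pH) = 10^(−2.60) = 2.512e-03 M. For HA ⇌ H⁺ + A⁻, Ka = [H⁺][A⁻]/[HA] = [H⁺]² / ([HA]₀ − [H⁺]) = (2.512e-03)² / (0.389 − 2.512e-03) = 1.63e-05.

K_a = 1.63e-05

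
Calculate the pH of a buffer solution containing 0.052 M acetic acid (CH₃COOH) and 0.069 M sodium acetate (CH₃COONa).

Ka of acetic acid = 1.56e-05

pKa = -log(1.56e-05) = 4.81. pH = pKa + log([A⁻]/[HA]) = 4.81 + log(0.069/0.052)

pH = 4.93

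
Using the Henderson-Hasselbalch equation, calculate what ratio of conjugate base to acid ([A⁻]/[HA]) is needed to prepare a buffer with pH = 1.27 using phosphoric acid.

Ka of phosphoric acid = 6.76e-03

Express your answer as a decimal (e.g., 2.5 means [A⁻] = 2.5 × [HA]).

pKa = -log(6.76e-03) = 2.1701. pH = pKa + log([A⁻]/[HA]), so log([A⁻]/[HA]) = pH − pKa = 1.27 − 2.1701 = -0.9001. [A⁻]/[HA] = 10^(-0.9001) = 0.126

[A⁻]/[HA] = 0.126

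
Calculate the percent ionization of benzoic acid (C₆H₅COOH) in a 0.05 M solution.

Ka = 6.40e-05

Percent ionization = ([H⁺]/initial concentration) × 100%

Using Ka equilibrium: x² + Ka×x - Ka×C = 0. Solving: [H⁺] = 1.7571e-03. Percent = (1.7571e-03/0.05) × 100

Percent ionization = 3.51%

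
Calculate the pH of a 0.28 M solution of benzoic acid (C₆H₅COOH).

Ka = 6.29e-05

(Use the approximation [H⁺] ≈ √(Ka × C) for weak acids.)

[H⁺] = √(Ka × C) = √(6.29e-05 × 0.28) = 4.1967e-03. pH = -log(4.1967e-03)

pH = 2.38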